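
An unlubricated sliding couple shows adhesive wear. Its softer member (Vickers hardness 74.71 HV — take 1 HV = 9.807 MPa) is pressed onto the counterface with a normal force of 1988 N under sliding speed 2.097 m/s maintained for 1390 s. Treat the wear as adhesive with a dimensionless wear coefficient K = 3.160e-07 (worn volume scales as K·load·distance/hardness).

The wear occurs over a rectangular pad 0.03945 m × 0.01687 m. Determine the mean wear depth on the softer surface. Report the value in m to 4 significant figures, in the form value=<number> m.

The intermediates are displayed rounded. All arithmetic carries full precision, and a single final rounding to four significant digits.
Convert: Distance L = v·t = 2.097 m/s × 1390 s = 2915 m.
Convert: Hardness H = 74.71 HV × 9.807 MPa/HV = 732.7 MPa = 7.327e+08 Pa.
Convert: Contact area A = 0.03945 m × 0.01687 m = 6.655e-04 m².
Expressed in SI base units: W = 1988 N, H = 7.327e+08 Pa, K = 3.160e-07.
Worn volume V = K·W·L/H = 3.160e-07 · 1988 · 2915 / 7.327e+08 = 2.499e-09 m³.
Average depth h = V/A = 2.499e-09 / 6.655e-04 = 3.755e-06 m.

value=3.755e-06 m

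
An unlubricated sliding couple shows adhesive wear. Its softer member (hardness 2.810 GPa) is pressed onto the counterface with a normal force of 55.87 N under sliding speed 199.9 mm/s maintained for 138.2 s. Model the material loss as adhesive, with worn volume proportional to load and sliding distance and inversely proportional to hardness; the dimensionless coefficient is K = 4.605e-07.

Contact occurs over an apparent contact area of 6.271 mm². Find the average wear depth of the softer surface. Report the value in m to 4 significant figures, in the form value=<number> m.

The computation keeps full precision. Intermediates are displayed rounded; one last rounding, at four significant digits.
Sliding speed v = 199.9 mm/s = 0.1999 m/s. The distance L = v·t = 0.1999 m/s × 138.2 s = 27.63 m.
Hardness H = 2.810 GPa = 2.810e+09 Pa.
Contact area A = 6.271 mm² = 6.271e-06 m².
Restated in SI base units: W = 55.87 N, H = 2.810e+09 Pa, K = 4.605e-07.
Volume removed: V = K·W·L/H = 4.605e-07 · 55.87 · 27.63 / 2.810e+09 = 2.529e-13 m³.
Depth h = V/A = 2.529e-13 / 6.271e-06 = 4.034e-08 m.

value=4.034e-08 m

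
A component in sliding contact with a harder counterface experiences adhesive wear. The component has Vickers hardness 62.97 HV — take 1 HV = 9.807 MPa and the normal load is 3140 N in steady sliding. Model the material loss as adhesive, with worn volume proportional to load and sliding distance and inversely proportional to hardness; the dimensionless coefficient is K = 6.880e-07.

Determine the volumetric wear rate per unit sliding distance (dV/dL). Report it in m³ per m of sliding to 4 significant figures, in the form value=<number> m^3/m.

The algebra maintains full float precision; displayed values are rounded — one final rounding: 4 significant figures.
Hardness H = 62.97 HV × 9.807 MPa/HV = 617.5 MPa = 6.175e+08 Pa.
Working in SI base units: W = 3140 N, H = 6.175e+08 Pa, K = 6.880e-07.
Rate of wear dV/dL = K·W/H, per unit distance: 6.880e-07 · 3140 / 6.175e+08 = 3.498e-12 m³/m.

value=3.498e-12 m^3/m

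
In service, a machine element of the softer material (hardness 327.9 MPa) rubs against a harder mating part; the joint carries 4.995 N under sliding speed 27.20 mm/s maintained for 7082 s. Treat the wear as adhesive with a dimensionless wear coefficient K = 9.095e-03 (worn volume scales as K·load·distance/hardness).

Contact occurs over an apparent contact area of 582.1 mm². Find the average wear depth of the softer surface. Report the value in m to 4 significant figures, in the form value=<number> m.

All arithmetic holds full precision; printed values are rounded. Rounded once at the end: four significant figures.
Sliding speed v = 27.20 mm/s = 0.02720 m/s. The distance L = v·t = 0.02720 m/s × 7082 s = 192.6 m.
Hardness H = 327.9 MPa = 3.279e+08 Pa.
Contact area A = 582.1 mm² = 5.821e-04 m².
Restated in SI base units: W = 4.995 N, H = 3.279e+08 Pa, K = 9.095e-03.
The Archard volume V = K·W·L/H = 9.095e-03 · 4.995 · 192.6 / 3.279e+08 = 2.669e-08 m³.
Wear depth h = V/A = 2.669e-08 / 5.821e-04 = 4.585e-05 m.

value=4.585e-05 m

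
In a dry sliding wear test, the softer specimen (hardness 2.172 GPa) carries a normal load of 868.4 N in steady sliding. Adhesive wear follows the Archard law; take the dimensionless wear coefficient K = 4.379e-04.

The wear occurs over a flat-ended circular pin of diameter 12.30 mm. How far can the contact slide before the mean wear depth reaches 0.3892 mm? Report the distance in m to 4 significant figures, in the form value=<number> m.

Each operation maintains exact precision. Intermediate values are shown rounded — rounded just once, at four significant figures.
Hardness H = 2.172 GPa = 2.172e+09 Pa.
Pin diameter d = 12.30 mm = 0.01230 m. Contact area A = π·d²/4 = π·(0.01230 m)²/4 = 1.188e-04 m².
Depth limit h_lim = 0.3892 mm = 3.892e-04 m.
Collected in SI base units: W = 868.4 N, H = 2.172e+09 Pa, K = 4.379e-04.
Allowed volume V_lim = h_lim·A = 3.892e-04 · 1.188e-04 = 4.625e-08 m³.
Thus life L = V_lim·H/(K·W) = 4.625e-08 · 2.172e+09 / (4.379e-04 · 868.4) = 264.1 m.

value=264.1 m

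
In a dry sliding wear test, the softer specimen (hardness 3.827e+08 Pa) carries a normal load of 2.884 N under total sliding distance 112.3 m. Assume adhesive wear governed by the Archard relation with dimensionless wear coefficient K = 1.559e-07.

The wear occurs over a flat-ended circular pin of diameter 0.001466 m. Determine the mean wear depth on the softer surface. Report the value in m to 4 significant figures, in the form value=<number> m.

All working math keeps exact precision; intermediates are printed rounded, and a lone final rounding to 4 significant figures.
Convert: Contact area A = π·d²/4 = π·(0.001466 m)²/4 = 1.688e-06 m².
In SI base units: W = 2.884 N, H = 3.827e+08 Pa, K = 1.559e-07.
Archard volume V = K·W·L/H = 1.559e-07 · 2.884 · 112.3 / 3.827e+08 = 1.319e-13 m³.
Depth h = V/A = 1.319e-13 / 1.688e-06 = 7.816e-08 m.

value=7.816e-08 m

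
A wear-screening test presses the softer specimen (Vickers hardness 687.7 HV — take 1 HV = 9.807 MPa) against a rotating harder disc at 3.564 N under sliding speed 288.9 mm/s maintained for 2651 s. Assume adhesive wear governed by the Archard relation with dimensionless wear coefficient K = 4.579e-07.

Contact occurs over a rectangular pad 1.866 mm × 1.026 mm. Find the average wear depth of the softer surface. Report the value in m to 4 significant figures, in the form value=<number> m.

value=9.680e-08 m

The computation carries full float precision; the intermediates are displayed rounded; a lone final rounding to 4 significant digits.
Sliding speed v = 288.9 mm/s = 0.2889 m/s. The distance L = v·t = 0.2889 m/s × 2651 s = 765.9 m.
Hardness H = 687.7 HV × 9.807 MPa/HV = 6744 MPa = 6.744e+09 Pa.
Pad sides 1.866 mm × 1.026 mm = 0.001866 m × 0.001026 m. Contact area A = 0.001866 m × 0.001026 m = 1.915e-06 m².
Expressed in SI base units: W = 3.564 N, H = 6.744e+09 Pa, K = 4.579e-07.
Wear volume V = K·W·L/H = 4.579e-07 · 3.564 · 765.9 / 6.744e+09 = 1.853e-13 m³.
Wear depth h = V/A = 1.853e-13 / 1.915e-06 = 9.680e-08 m.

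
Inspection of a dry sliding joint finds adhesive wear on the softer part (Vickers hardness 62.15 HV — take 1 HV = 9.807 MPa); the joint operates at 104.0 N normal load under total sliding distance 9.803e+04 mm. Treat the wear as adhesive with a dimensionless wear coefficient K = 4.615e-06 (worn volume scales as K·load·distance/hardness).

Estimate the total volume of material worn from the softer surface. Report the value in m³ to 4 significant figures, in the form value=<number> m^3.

Every step holds full float precision, and intermediate values are displayed rounded, and a single final rounding: four significant digits.
Convert: Distance covered L = 9.803e+04 mm = 98.03 m.
Convert: Hardness H = 62.15 HV × 9.807 MPa/HV = 609.5 MPa = 6.095e+08 Pa.
In SI base units, W = 104.0 N, H = 6.095e+08 Pa, K = 4.615e-06.
Wear volume V = K·W·L/H = 4.615e-06 · 104.0 · 98.03 / 6.095e+08 = 7.719e-11 m³.

value=7.719e-11 m^3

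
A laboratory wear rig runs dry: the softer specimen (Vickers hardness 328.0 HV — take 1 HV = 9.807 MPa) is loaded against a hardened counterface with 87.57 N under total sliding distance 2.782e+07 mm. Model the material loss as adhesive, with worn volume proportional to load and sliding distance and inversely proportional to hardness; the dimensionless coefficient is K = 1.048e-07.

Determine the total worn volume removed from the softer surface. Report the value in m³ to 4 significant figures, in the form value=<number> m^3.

Intermediate values appear rounded; every step maintains full float precision; rounded just once to 4 significant digits.
Path length L = 2.782e+07 mm = 2.782e+04 m.
Hardness H = 328.0 HV × 9.807 MPa/HV = 3217 MPa = 3.217e+09 Pa.
In SI base units, W = 87.57 N, H = 3.217e+09 Pa, K = 1.048e-07.
Worn volume V = K·W·L/H = 1.048e-07 · 87.57 · 2.782e+04 / 3.217e+09 = 7.937e-11 m³.

value=7.937e-11 m^3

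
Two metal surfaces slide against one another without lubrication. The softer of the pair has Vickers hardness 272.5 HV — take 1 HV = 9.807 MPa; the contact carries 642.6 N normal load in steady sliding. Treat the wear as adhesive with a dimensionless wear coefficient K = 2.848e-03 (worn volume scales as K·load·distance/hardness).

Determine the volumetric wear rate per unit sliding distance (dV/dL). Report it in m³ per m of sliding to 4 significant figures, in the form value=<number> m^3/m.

value=6.848e-10 m^3/m

All arithmetic runs at exact precision — intermediates are printed rounded. Rounded just once, at 4 significant digits.
Hardness H = 272.5 HV × 9.807 MPa/HV = 2672 MPa = 2.672e+09 Pa.
In SI base units: W = 642.6 N, H = 2.672e+09 Pa, K = 2.848e-03.
Rate of wear dV/dL = K·W/H (independent of L): 2.848e-03 · 642.6 / 2.672e+09 = 6.848e-10 m³/m.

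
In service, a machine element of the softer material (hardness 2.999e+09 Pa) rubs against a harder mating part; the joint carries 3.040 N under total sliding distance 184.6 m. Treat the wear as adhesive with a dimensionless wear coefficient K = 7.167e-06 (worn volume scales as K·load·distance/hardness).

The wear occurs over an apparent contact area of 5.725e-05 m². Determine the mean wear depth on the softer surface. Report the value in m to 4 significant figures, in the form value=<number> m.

Intermediate values are displayed rounded — the computation keeps full precision, and one last rounding: four significant figures.
Working in SI base units: W = 3.040 N, H = 2.999e+09 Pa, K = 7.167e-06.
Wear volume V = K·W·L/H = 7.167e-06 · 3.040 · 184.6 / 2.999e+09 = 1.341e-12 m³.
Mean wear depth h = V/A = 1.341e-12 / 5.725e-05 = 2.343e-08 m.

value=2.343e-08 m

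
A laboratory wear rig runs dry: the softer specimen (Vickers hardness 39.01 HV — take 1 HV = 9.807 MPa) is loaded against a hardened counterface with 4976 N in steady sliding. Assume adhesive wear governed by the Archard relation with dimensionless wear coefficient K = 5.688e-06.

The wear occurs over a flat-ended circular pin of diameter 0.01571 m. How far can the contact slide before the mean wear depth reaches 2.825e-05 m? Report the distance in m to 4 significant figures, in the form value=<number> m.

The intermediates are shown rounded, and each operation runs at full precision, and one last rounding to 4 significant digits.
Convert: Hardness H = 39.01 HV × 9.807 MPa/HV = 382.6 MPa = 3.826e+08 Pa.
Convert: Contact area A = π·d²/4 = π·(0.01571 m)²/4 = 1.938e-04 m².
Expressed in SI base units: W = 4976 N, H = 3.826e+08 Pa, K = 5.688e-06.
Allowed volume V_lim = h_lim·A = 2.825e-05 · 1.938e-04 = 5.476e-09 m³.
Sliding life L = V_lim·H/(K·W) = 5.476e-09 · 3.826e+08 / (5.688e-06 · 4976) = 74.02 m.

value=74.02 m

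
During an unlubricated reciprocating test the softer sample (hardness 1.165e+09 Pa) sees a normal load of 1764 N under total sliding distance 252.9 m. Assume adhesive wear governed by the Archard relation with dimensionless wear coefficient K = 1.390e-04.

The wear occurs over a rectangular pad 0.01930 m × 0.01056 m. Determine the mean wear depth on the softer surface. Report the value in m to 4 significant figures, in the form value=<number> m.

The intermediates are displayed rounded, and the computation carries full precision — rounded just once to 4 significant digits.
Convert: Contact area A = 0.01930 m × 0.01056 m = 2.038e-04 m².
Working in SI base units: W = 1764 N, H = 1.165e+09 Pa, K = 1.390e-04.
Wear volume V = K·W·L/H = 1.390e-04 · 1764 · 252.9 / 1.165e+09 = 5.323e-08 m³.
Wear depth h = V/A = 5.323e-08 / 2.038e-04 = 2.612e-04 m.

value=2.612e-04 m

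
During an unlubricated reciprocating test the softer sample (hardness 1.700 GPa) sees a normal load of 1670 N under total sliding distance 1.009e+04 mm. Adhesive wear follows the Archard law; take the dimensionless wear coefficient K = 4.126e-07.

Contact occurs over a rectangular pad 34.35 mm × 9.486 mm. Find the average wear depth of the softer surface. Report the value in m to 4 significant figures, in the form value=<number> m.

value=1.255e-08 m

The algebra maintains exact precision; the intermediates are shown rounded; a lone final rounding, at four significant digits.
Sliding distance L = 1.009e+04 mm = 10.09 m.
Hardness H = 1.700 GPa = 1.700e+09 Pa.
Pad sides 34.35 mm × 9.486 mm = 0.03435 m × 0.009486 m. Contact area A = 0.03435 m × 0.009486 m = 3.258e-04 m².
Working in SI base units: W = 1670 N, H = 1.700e+09 Pa, K = 4.126e-07.
By Archard's law, V = K·W·L/H = 4.126e-07 · 1670 · 10.09 / 1.700e+09 = 4.090e-12 m³.
Depth of wear h = V/A = 4.090e-12 / 3.258e-04 = 1.255e-08 m.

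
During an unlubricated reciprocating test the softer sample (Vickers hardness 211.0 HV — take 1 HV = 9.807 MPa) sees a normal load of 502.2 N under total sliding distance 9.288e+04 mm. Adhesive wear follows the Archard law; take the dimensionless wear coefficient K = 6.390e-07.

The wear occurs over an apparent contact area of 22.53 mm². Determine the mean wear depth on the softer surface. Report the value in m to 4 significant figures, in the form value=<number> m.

value=6.393e-07 m

Each operation keeps full precision, and the intermediates are shown rounded. Rounded once at the end to 4 significant figures.
Sliding distance L = 9.288e+04 mm = 92.88 m.
Hardness H = 211.0 HV × 9.807 MPa/HV = 2069 MPa = 2.069e+09 Pa.
Contact area A = 22.53 mm² = 2.253e-05 m².
Collected in SI base units: W = 502.2 N, H = 2.069e+09 Pa, K = 6.390e-07.
Apply Archard: V = K·W·L/H = 6.390e-07 · 502.2 · 92.88 / 2.069e+09 = 1.440e-11 m³.
Depth h = V/A = 1.440e-11 / 2.253e-05 = 6.393e-07 m.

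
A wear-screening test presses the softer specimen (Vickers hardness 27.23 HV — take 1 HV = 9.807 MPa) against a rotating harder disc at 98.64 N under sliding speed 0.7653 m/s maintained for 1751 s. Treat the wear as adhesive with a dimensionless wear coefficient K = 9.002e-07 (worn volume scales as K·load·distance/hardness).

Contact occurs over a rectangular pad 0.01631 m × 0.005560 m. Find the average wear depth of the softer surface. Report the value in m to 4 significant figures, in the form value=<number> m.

Each operation holds full float precision. Intermediate values appear rounded, and rounded just once to four significant figures.
Distance L = v·t = 0.7653 m/s × 1751 s = 1340 m.
Hardness H = 27.23 HV × 9.807 MPa/HV = 267.0 MPa = 2.670e+08 Pa.
Contact area A = 0.01631 m × 0.005560 m = 9.068e-05 m².
SI base units throughout: W = 98.64 N, H = 2.670e+08 Pa, K = 9.002e-07.
Wear volume V = K·W·L/H = 9.002e-07 · 98.64 · 1340 / 2.670e+08 = 4.456e-10 m³.
Mean depth h = V/A = 4.456e-10 / 9.068e-05 = 4.914e-06 m.

value=4.914e-06 m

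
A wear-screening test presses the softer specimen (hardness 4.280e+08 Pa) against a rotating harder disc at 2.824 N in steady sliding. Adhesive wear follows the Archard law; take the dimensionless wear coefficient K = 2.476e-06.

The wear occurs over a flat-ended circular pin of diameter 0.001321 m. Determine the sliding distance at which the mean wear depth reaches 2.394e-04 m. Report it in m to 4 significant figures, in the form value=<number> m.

Intermediate values are shown rounded, and the computation carries exact precision, and one final rounding to 4 significant figures.
Contact area A = π·d²/4 = π·(0.001321 m)²/4 = 1.371e-06 m².
Restated in SI base units: W = 2.824 N, H = 4.280e+08 Pa, K = 2.476e-06.
Permissible volume V_lim = h_lim·A = 2.394e-04 · 1.371e-06 = 3.281e-10 m³.
So the life L = V_lim·H/(K·W) = 3.281e-10 · 4.280e+08 / (2.476e-06 · 2.824) = 2.008e+04 m.

value=2.008e+04 m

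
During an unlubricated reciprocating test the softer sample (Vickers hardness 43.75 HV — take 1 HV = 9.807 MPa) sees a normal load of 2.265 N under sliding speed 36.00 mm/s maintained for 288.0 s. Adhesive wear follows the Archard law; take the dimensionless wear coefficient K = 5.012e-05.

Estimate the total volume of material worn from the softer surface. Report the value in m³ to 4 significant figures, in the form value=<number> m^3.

Every step runs at full precision; the intermediates are printed rounded, and a lone final rounding to 4 significant figures.
Sliding speed v = 36.00 mm/s = 0.03600 m/s. Total distance L = v·t = 0.03600 m/s × 288.0 s = 10.37 m.
Hardness H = 43.75 HV × 9.807 MPa/HV = 429.1 MPa = 4.291e+08 Pa.
In SI base units, W = 2.265 N, H = 4.291e+08 Pa, K = 5.012e-05.
Archard volume V = K·W·L/H = 5.012e-05 · 2.265 · 10.37 / 4.291e+08 = 2.743e-12 m³.

value=2.743e-12 m^3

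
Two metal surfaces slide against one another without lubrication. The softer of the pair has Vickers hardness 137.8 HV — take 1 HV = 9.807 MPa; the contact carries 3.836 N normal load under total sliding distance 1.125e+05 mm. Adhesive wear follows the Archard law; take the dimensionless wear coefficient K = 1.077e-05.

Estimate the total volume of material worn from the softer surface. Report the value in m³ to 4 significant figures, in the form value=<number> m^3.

All arithmetic carries full float precision, and printed values are rounded; a single final rounding to four significant figures.
Convert: Total distance L = 1.125e+05 mm = 112.5 m.
Convert: Hardness H = 137.8 HV × 9.807 MPa/HV = 1351 MPa = 1.351e+09 Pa.
Expressed in SI base units: W = 3.836 N, H = 1.351e+09 Pa, K = 1.077e-05.
The Archard volume V = K·W·L/H = 1.077e-05 · 3.836 · 112.5 / 1.351e+09 = 3.439e-12 m³.

value=3.439e-12 m^3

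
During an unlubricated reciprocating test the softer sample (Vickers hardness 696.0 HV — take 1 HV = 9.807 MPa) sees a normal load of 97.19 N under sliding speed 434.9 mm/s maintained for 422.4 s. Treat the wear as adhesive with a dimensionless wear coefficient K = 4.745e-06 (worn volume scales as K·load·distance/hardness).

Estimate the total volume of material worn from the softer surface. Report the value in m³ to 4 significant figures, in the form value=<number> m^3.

Intermediates are printed rounded; the algebra runs at full float precision; one final rounding, at 4 significant digits.
Sliding speed v = 434.9 mm/s = 0.4349 m/s. Distance covered L = v·t = 0.4349 m/s × 422.4 s = 183.7 m.
Hardness H = 696.0 HV × 9.807 MPa/HV = 6826 MPa = 6.826e+09 Pa.
SI base units throughout: W = 97.19 N, H = 6.826e+09 Pa, K = 4.745e-06.
Worn volume V = K·W·L/H = 4.745e-06 · 97.19 · 183.7 / 6.826e+09 = 1.241e-11 m³.

value=1.241e-11 m^3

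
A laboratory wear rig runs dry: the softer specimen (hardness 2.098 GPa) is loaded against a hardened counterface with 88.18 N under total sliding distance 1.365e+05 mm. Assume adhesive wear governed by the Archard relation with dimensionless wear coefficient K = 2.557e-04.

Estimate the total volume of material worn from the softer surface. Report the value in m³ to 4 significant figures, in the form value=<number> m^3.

Each operation keeps full float precision; the intermediates appear rounded — rounded once at the end: 4 significant figures.
Distance L = 1.365e+05 mm = 136.5 m.
Hardness H = 2.098 GPa = 2.098e+09 Pa.
In SI base units: W = 88.18 N, H = 2.098e+09 Pa, K = 2.557e-04.
The Archard volume V = K·W·L/H = 2.557e-04 · 88.18 · 136.5 / 2.098e+09 = 1.467e-09 m³.

value=1.467e-09 m^3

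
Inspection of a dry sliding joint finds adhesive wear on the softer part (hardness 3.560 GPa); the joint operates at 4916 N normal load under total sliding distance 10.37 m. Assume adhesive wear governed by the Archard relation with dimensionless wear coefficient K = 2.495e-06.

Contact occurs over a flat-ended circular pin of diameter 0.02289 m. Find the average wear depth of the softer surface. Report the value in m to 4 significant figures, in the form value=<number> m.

Intermediate values appear rounded, and all arithmetic keeps exact precision, and rounded just once: 4 significant digits.
Hardness H = 3.560 GPa = 3.560e+09 Pa.
Contact area A = π·d²/4 = π·(0.02289 m)²/4 = 4.115e-04 m².
In SI base units, W = 4916 N, H = 3.560e+09 Pa, K = 2.495e-06.
Volume removed: V = K·W·L/H = 2.495e-06 · 4916 · 10.37 / 3.560e+09 = 3.573e-11 m³.
Wear depth h = V/A = 3.573e-11 / 4.115e-04 = 8.682e-08 m.

value=8.682e-08 m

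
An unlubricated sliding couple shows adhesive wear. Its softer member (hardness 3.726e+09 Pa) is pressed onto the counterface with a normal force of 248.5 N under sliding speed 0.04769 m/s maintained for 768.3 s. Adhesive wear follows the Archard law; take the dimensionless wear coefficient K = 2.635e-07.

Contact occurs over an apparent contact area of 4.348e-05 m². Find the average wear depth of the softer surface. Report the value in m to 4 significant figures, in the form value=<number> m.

Every step runs at full float precision. Intermediates are displayed rounded. Rounded just once, at four significant digits.
Convert: Distance L = v·t = 0.04769 m/s × 768.3 s = 36.64 m.
As SI base values: W = 248.5 N, H = 3.726e+09 Pa, K = 2.635e-07.
Wear volume V = K·W·L/H = 2.635e-07 · 248.5 · 36.64 / 3.726e+09 = 6.439e-13 m³.
Average depth h = V/A = 6.439e-13 / 4.348e-05 = 1.481e-08 m.

value=1.481e-08 m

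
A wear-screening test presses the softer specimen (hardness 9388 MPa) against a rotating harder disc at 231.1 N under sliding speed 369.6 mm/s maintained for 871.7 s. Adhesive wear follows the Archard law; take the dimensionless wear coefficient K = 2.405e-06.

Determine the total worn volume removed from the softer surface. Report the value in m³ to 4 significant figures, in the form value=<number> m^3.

The computation runs at full precision — intermediate values are printed rounded, and rounded once at the end, at four significant digits.
Sliding speed v = 369.6 mm/s = 0.3696 m/s. Distance L = v·t = 0.3696 m/s × 871.7 s = 322.2 m.
Hardness H = 9388 MPa = 9.388e+09 Pa.
Working in SI base units: W = 231.1 N, H = 9.388e+09 Pa, K = 2.405e-06.
Apply Archard: V = K·W·L/H = 2.405e-06 · 231.1 · 322.2 / 9.388e+09 = 1.907e-11 m³.

value=1.907e-11 m^3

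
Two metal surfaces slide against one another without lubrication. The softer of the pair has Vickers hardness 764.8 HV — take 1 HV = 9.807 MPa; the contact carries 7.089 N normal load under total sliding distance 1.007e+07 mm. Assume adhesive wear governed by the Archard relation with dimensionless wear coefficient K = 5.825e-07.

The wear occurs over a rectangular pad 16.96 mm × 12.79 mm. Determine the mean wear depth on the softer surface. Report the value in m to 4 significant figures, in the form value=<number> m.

value=2.556e-08 m

The intermediates are shown rounded — all arithmetic holds full precision. Rounded just once: 4 significant digits.
Sliding distance L = 1.007e+07 mm = 1.007e+04 m.
Hardness H = 764.8 HV × 9.807 MPa/HV = 7500 MPa = 7.500e+09 Pa.
Pad sides 16.96 mm × 12.79 mm = 0.01696 m × 0.01279 m. Contact area A = 0.01696 m × 0.01279 m = 2.169e-04 m².
SI base units throughout: W = 7.089 N, H = 7.500e+09 Pa, K = 5.825e-07.
Archard relation: V = K·W·L/H = 5.825e-07 · 7.089 · 1.007e+04 / 7.500e+09 = 5.544e-12 m³.
Wear depth h = V/A = 5.544e-12 / 2.169e-04 = 2.556e-08 m.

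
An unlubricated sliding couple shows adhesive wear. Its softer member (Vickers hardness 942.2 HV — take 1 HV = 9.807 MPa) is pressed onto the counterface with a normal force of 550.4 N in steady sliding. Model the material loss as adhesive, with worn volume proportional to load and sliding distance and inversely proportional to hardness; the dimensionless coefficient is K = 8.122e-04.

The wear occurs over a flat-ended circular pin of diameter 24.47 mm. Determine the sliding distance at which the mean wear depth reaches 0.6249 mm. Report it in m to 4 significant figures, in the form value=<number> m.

value=6074 m

Intermediate values appear rounded — every step keeps full precision. Rounded once at the end: four significant digits.
Hardness H = 942.2 HV × 9.807 MPa/HV = 9240 MPa = 9.240e+09 Pa.
Pin diameter d = 24.47 mm = 0.02447 m. Contact area A = π·d²/4 = π·(0.02447 m)²/4 = 4.703e-04 m².
Depth limit h_lim = 0.6249 mm = 6.249e-04 m.
In SI base units, W = 550.4 N, H = 9.240e+09 Pa, K = 8.122e-04.
Allowed volume V_lim = h_lim·A = 6.249e-04 · 4.703e-04 = 2.939e-07 m³.
Sliding life L = V_lim·H/(K·W) = 2.939e-07 · 9.240e+09 / (8.122e-04 · 550.4) = 6074 m.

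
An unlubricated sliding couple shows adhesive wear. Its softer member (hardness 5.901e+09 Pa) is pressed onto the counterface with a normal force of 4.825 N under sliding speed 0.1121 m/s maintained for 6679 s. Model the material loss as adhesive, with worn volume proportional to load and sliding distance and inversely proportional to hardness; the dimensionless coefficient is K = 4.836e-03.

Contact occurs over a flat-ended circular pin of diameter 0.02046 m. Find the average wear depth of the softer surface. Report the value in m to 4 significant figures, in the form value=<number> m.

Every step carries exact precision. Intermediates are displayed rounded — a single final rounding, at 4 significant digits.
The distance L = v·t = 0.1121 m/s × 6679 s = 748.7 m.
Contact area A = π·d²/4 = π·(0.02046 m)²/4 = 3.288e-04 m².
Collected in SI base units: W = 4.825 N, H = 5.901e+09 Pa, K = 4.836e-03.
By Archard's law, V = K·W·L/H = 4.836e-03 · 4.825 · 748.7 / 5.901e+09 = 2.961e-09 m³.
Mean wear depth h = V/A = 2.961e-09 / 3.288e-04 = 9.005e-06 m.

value=9.005e-06 m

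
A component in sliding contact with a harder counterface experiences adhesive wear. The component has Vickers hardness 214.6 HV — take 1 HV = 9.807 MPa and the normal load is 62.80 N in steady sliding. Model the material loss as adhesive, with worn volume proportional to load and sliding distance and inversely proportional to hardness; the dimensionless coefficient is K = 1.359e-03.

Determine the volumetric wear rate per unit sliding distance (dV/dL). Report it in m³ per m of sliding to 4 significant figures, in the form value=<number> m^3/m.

The intermediates appear rounded; the algebra holds full float precision, and one last rounding: four significant figures.
Hardness H = 214.6 HV × 9.807 MPa/HV = 2105 MPa = 2.105e+09 Pa.
SI base units throughout: W = 62.80 N, H = 2.105e+09 Pa, K = 1.359e-03.
Rate of wear dV/dL = K·W/H (independent of L): 1.359e-03 · 62.80 / 2.105e+09 = 4.055e-11 m³/m.

value=4.055e-11 m^3/m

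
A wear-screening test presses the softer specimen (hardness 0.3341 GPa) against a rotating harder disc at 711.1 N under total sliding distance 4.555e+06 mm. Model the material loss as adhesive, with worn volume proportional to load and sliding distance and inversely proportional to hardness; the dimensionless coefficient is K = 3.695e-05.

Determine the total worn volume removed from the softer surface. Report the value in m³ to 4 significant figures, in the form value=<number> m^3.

Quoted intermediates are rounded, and the algebra holds full float precision; one last rounding to four significant figures.
Convert: Sliding distance L = 4.555e+06 mm = 4555 m.
Convert: Hardness H = 0.3341 GPa = 3.341e+08 Pa.
In SI base units: W = 711.1 N, H = 3.341e+08 Pa, K = 3.695e-05.
Wear volume V = K·W·L/H = 3.695e-05 · 711.1 · 4555 / 3.341e+08 = 3.582e-07 m³.

value=3.582e-07 m^3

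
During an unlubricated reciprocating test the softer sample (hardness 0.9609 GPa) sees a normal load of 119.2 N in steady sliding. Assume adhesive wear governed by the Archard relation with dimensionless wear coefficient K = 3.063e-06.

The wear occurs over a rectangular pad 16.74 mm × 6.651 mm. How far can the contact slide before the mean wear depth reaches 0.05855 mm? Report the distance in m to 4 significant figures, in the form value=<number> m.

value=1.716e+04 m

Every step runs at exact precision, and the intermediates are printed rounded; rounded just once to four significant figures.
Hardness H = 0.9609 GPa = 9.609e+08 Pa.
Pad sides 16.74 mm × 6.651 mm = 0.01674 m × 0.006651 m. Contact area A = 0.01674 m × 0.006651 m = 1.113e-04 m².
Depth limit h_lim = 0.05855 mm = 5.855e-05 m.
As SI base values: W = 119.2 N, H = 9.609e+08 Pa, K = 3.063e-06.
Limit volume V_lim = h_lim·A = 5.855e-05 · 1.113e-04 = 6.519e-09 m³.
Sliding life L = V_lim·H/(K·W) = 6.519e-09 · 9.609e+08 / (3.063e-06 · 119.2) = 1.716e+04 m.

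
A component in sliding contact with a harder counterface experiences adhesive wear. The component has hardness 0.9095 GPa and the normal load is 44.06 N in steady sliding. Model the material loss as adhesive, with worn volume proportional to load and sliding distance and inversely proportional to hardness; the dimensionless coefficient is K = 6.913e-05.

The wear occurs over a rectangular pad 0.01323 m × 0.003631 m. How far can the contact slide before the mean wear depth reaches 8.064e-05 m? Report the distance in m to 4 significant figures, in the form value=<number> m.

value=1157 m

The computation holds full precision, and printed values are rounded, and a lone final rounding, at four significant digits.
Convert: Hardness H = 0.9095 GPa = 9.095e+08 Pa.
Convert: Contact area A = 0.01323 m × 0.003631 m = 4.804e-05 m².
Collected in SI base units: W = 44.06 N, H = 9.095e+08 Pa, K = 6.913e-05.
At the depth limit, V_lim = h_lim·A = 8.064e-05 · 4.804e-05 = 3.874e-09 m³.
So the life L = V_lim·H/(K·W) = 3.874e-09 · 9.095e+08 / (6.913e-05 · 44.06) = 1157 m.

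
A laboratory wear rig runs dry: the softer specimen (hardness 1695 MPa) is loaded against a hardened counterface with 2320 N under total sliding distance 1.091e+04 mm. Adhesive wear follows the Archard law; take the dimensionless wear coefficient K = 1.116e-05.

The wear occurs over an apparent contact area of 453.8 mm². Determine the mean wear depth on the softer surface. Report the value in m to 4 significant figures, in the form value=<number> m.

Intermediate values are printed rounded — all working math keeps exact precision — rounded once at the end, at four significant digits.
Convert: Sliding distance L = 1.091e+04 mm = 10.91 m.
Convert: Hardness H = 1695 MPa = 1.695e+09 Pa.
Convert: Contact area A = 453.8 mm² = 4.538e-04 m².
In SI base units: W = 2320 N, H = 1.695e+09 Pa, K = 1.116e-05.
By Archard's law, V = K·W·L/H = 1.116e-05 · 2320 · 10.91 / 1.695e+09 = 1.667e-10 m³.
Wear depth h = V/A = 1.667e-10 / 4.538e-04 = 3.672e-07 m.

value=3.672e-07 m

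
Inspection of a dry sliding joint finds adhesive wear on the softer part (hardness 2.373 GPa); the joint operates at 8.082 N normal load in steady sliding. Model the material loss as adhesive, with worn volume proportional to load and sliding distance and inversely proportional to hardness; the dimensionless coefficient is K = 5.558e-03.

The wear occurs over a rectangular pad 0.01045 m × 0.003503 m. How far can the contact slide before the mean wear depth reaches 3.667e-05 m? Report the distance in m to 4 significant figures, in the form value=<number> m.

value=70.91 m

All working math holds full precision, and shown intermediates are rounded; a single final rounding: 4 significant digits.
Convert: Hardness H = 2.373 GPa = 2.373e+09 Pa.
Convert: Contact area A = 0.01045 m × 0.003503 m = 3.661e-05 m².
SI base units throughout: W = 8.082 N, H = 2.373e+09 Pa, K = 5.558e-03.
Permissible volume V_lim = h_lim·A = 3.667e-05 · 3.661e-05 = 1.342e-09 m³.
Sliding life L = V_lim·H/(K·W) = 1.342e-09 · 2.373e+09 / (5.558e-03 · 8.082) = 70.91 m.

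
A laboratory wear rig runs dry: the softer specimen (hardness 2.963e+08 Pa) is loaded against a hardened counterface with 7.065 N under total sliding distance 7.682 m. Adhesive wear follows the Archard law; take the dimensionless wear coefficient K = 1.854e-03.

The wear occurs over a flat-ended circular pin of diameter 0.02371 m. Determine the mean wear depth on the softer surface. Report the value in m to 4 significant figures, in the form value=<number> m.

value=7.692e-07 m

Every step maintains full float precision, and printed values are rounded; one last rounding to four significant digits.
Convert: Contact area A = π·d²/4 = π·(0.02371 m)²/4 = 4.415e-04 m².
Collected in SI base units: W = 7.065 N, H = 2.963e+08 Pa, K = 1.854e-03.
By Archard's law, V = K·W·L/H = 1.854e-03 · 7.065 · 7.682 / 2.963e+08 = 3.396e-10 m³.
Mean depth h = V/A = 3.396e-10 / 4.415e-04 = 7.692e-07 m.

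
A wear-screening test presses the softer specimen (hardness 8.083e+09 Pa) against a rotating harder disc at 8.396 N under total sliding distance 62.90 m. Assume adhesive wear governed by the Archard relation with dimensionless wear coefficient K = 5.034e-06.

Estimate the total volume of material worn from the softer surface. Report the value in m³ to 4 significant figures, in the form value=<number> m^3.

value=3.289e-13 m^3

Intermediates are shown rounded. The computation holds full float precision; one final rounding, at four significant digits.
Expressed in SI base units: W = 8.396 N, H = 8.083e+09 Pa, K = 5.034e-06.
Worn volume V = K·W·L/H = 5.034e-06 · 8.396 · 62.90 / 8.083e+09 = 3.289e-13 m³.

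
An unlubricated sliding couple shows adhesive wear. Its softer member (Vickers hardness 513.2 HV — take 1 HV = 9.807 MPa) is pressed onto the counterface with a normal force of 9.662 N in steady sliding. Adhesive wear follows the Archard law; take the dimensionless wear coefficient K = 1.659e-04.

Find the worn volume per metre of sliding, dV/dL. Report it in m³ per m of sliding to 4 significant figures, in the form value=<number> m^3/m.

value=3.185e-13 m^3/m

The intermediates appear rounded. The algebra maintains exact precision. Rounded just once, at four significant figures.
Convert: Hardness H = 513.2 HV × 9.807 MPa/HV = 5033 MPa = 5.033e+09 Pa.
In SI base units, W = 9.662 N, H = 5.033e+09 Pa, K = 1.659e-04.
Volumetric rate dV/dL = K·W/H (no L dependence): 1.659e-04 · 9.662 / 5.033e+09 = 3.185e-13 m³/m.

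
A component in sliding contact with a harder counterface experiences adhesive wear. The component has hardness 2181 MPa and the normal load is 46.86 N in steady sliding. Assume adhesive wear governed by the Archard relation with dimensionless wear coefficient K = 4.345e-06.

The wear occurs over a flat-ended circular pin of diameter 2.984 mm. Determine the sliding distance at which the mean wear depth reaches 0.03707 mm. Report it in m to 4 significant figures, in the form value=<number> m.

value=2777 m

Each operation keeps full precision — the intermediates appear rounded; rounded just once to 4 significant figures.
Convert: Hardness H = 2181 MPa = 2.181e+09 Pa.
Convert: Pin diameter d = 2.984 mm = 0.002984 m. Contact area A = π·d²/4 = π·(0.002984 m)²/4 = 6.993e-06 m².
Convert: Depth limit h_lim = 0.03707 mm = 3.707e-05 m.
In SI base units, W = 46.86 N, H = 2.181e+09 Pa, K = 4.345e-06.
Volume at the limit: V_lim = h_lim·A = 3.707e-05 · 6.993e-06 = 2.592e-10 m³.
Life L = V_lim·H/(K·W) = 2.592e-10 · 2.181e+09 / (4.345e-06 · 46.86) = 2777 m.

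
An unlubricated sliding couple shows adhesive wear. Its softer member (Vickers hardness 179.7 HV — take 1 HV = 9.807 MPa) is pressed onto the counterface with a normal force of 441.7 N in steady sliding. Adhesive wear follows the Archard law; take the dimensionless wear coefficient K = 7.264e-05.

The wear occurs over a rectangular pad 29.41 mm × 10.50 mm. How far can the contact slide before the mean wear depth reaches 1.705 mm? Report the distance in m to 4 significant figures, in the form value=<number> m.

Displayed values are rounded, and each operation runs at full precision — a lone final rounding: four significant figures.
Convert: Hardness H = 179.7 HV × 9.807 MPa/HV = 1762 MPa = 1.762e+09 Pa.
Convert: Pad sides 29.41 mm × 10.50 mm = 0.02941 m × 0.01050 m. Contact area A = 0.02941 m × 0.01050 m = 3.088e-04 m².
Convert: Depth limit h_lim = 1.705 mm = 0.001705 m.
SI base units throughout: W = 441.7 N, H = 1.762e+09 Pa, K = 7.264e-05.
Limit volume V_lim = h_lim·A = 0.001705 · 3.088e-04 = 5.265e-07 m³.
So the life L = V_lim·H/(K·W) = 5.265e-07 · 1.762e+09 / (7.264e-05 · 441.7) = 2.892e+04 m.

value=2.892e+04 m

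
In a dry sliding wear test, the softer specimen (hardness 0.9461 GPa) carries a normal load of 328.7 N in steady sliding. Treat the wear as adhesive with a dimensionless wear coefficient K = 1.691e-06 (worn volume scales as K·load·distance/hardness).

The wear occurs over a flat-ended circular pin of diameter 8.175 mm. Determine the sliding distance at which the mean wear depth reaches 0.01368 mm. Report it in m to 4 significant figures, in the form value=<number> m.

Intermediates are displayed rounded; each operation maintains full precision, and a lone final rounding to 4 significant figures.
Hardness H = 0.9461 GPa = 9.461e+08 Pa.
Pin diameter d = 8.175 mm = 0.008175 m. Contact area A = π·d²/4 = π·(0.008175 m)²/4 = 5.249e-05 m².
Depth limit h_lim = 0.01368 mm = 1.368e-05 m.
Restated in SI base units: W = 328.7 N, H = 9.461e+08 Pa, K = 1.691e-06.
Allowed volume V_lim = h_lim·A = 1.368e-05 · 5.249e-05 = 7.180e-10 m³.
Inverting, life L = V_lim·H/(K·W) = 7.180e-10 · 9.461e+08 / (1.691e-06 · 328.7) = 1222 m.

value=1222 m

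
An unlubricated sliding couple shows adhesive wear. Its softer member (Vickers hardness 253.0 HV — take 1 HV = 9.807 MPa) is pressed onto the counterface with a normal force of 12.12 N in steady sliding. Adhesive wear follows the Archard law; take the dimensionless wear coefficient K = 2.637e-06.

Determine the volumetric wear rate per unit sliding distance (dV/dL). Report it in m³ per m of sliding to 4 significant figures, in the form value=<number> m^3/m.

value=1.288e-14 m^3/m

Intermediate values are printed rounded. The algebra maintains full float precision. Rounded just once to 4 significant digits.
Convert: Hardness H = 253.0 HV × 9.807 MPa/HV = 2481 MPa = 2.481e+09 Pa.
Expressed in SI base units: W = 12.12 N, H = 2.481e+09 Pa, K = 2.637e-06.
The wear rate dV/dL = K·W/H (no L dependence): 2.637e-06 · 12.12 / 2.481e+09 = 1.288e-14 m³/m.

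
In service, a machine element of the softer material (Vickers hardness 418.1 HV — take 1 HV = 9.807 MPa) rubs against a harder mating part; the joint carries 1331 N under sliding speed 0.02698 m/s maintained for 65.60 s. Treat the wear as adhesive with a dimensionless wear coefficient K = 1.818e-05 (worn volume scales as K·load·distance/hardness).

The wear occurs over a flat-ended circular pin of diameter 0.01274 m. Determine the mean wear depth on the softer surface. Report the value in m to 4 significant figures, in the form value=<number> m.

Displayed values are rounded — all working math holds full float precision; one final rounding, at four significant figures.
Total distance L = v·t = 0.02698 m/s × 65.60 s = 1.770 m.
Hardness H = 418.1 HV × 9.807 MPa/HV = 4100 MPa = 4.100e+09 Pa.
Contact area A = π·d²/4 = π·(0.01274 m)²/4 = 1.275e-04 m².
In SI base units, W = 1331 N, H = 4.100e+09 Pa, K = 1.818e-05.
Volume removed: V = K·W·L/H = 1.818e-05 · 1331 · 1.770 / 4.100e+09 = 1.044e-11 m³.
Wear depth h = V/A = 1.044e-11 / 1.275e-04 = 8.194e-08 m.

value=8.194e-08 m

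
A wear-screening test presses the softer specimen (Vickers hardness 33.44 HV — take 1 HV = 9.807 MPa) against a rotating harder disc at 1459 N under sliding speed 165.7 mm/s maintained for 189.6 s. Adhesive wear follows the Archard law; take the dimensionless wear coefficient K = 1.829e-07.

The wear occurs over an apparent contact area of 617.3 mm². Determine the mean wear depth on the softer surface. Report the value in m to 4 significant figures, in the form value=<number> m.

value=4.141e-08 m

The computation holds full float precision, and intermediates are shown rounded. Rounded once at the end to four significant digits.
Sliding speed v = 165.7 mm/s = 0.1657 m/s. Total distance L = v·t = 0.1657 m/s × 189.6 s = 31.42 m.
Hardness H = 33.44 HV × 9.807 MPa/HV = 327.9 MPa = 3.279e+08 Pa.
Contact area A = 617.3 mm² = 6.173e-04 m².
SI base units throughout: W = 1459 N, H = 3.279e+08 Pa, K = 1.829e-07.
Volume removed: V = K·W·L/H = 1.829e-07 · 1459 · 31.42 / 3.279e+08 = 2.556e-11 m³.
Mean wear depth h = V/A = 2.556e-11 / 6.173e-04 = 4.141e-08 m.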